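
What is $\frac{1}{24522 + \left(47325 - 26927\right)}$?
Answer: $\frac{1}{44920} \approx 2.2262 \cdot 10^{-5}$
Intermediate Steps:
$\frac{1}{24522 + \left(47325 - 26927\right)} = \frac{1}{24522 + 20398} = \frac{1}{44920}$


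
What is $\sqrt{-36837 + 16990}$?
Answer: $i \sqrt{19847} \approx 140.88 i$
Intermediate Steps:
$\sqrt{-36837 + 16990} = \sqrt{-19847} = i \sqrt{19847}$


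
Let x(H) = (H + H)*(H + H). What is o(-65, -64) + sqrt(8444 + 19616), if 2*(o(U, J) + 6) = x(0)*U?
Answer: -6 + 2*sqrt(7015) ≈ 161.51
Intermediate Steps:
x(H) = 4*H**2 (x(H) = (2*H)*(2*H) = 4*H**2)
o(U, J) = -6 (o(U, J) = -6 + ((4*0**2)*U)/2 = -6 + ((4*0)*U)/2 = -6 + (0*U)/2 = -6 + (1/2)*0 = -6 + 0 = -6)
o(-65, -64) + sqrt(8444 + 19616) = -6 + sqrt(8444 + 19616) = -6 + sqrt(28060) = -6 + 2*sqrt(7015)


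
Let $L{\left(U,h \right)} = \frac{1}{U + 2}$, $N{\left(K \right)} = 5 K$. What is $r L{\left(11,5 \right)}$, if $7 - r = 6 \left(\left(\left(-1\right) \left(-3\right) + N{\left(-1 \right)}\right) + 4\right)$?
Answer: $- \frac{5}{13} \approx -0.38462$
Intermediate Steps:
$L{\left(U,h \right)} = \frac{1}{2 + U}$
$r = -5$ ($r = 7 - 6 \left(\left(\left(-1\right) \left(-3\right) + 5 \left(-1\right)\right) + 4\right) = 7 - 6 \left(\left(3 - 5\right) + 4\right) = 7 - 6 \left(-2 + 4\right) = 7 - 6 \cdot 2 = 7 - 12 = -5$)
$r L{\left(11,5 \right)} = - \frac{5}{2 + 11} = - \frac{5}{13}$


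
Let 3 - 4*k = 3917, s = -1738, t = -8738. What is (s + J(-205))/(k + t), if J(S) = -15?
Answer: 3506/19433 ≈ 0.18041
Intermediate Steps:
k = -1957/2 (k = 3/4 - 1/4*3917 = 3/4 - 3917/4 = -1957/2 ≈ -978.50)
(s + J(-205))/(k + t) = (-1738 - 15)/(-1957/2 - 8738) = -1753/(-19433/2) = -1753*(-2/19433) = 3506/19433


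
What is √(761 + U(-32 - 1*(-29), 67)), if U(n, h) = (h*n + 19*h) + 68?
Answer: √1901 ≈ 43.600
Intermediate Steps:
U(n, h) = 68 + 19*h + h*n (U(n, h) = (19*h + h*n) + 68 = 68 + 19*h + h*n)
√(761 + U(-32 - 1*(-29), 67)) = √(761 + (68 + 19*67 + 67*(-32 - 1*(-29)))) = √(761 + (68 + 1273 + 67*(-32 + 29))) = √(761 + (68 + 1273 + 67*(-3))) = √(761 + (68 + 1273 - 201)) = √(761 + 1140) = √1901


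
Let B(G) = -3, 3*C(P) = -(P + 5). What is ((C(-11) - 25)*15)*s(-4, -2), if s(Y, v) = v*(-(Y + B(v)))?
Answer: 4830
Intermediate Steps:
C(P) = -5/3 - P/3 (C(P) = (-(P + 5))/3 = (-(5 + P))/3 = (-5 - P)/3 = -5/3 - P/3)
s(Y, v) = v*(3 - Y) (s(Y, v) = v*(-(Y - 3)) = v*(-(-3 + Y)) = v*(3 - Y))
((C(-11) - 25)*15)*s(-4, -2) = (((-5/3 - 1/3*(-11)) - 25)*15)*(-2*(3 - 1*(-4))) = (((-5/3 + 11/3) - 25)*15)*(-2*(3 + 4)) = ((2 - 25)*15)*(-2*7) = -23*15*(-14) = -345*(-14) = 4830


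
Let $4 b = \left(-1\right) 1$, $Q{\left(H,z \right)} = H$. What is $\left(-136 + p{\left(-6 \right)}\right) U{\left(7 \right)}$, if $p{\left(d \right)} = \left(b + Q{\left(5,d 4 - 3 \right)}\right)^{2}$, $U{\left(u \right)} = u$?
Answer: $- \frac{12705}{16} \approx -794.06$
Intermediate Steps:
$b = - \frac{1}{4}$ ($b = \frac{\left(-1\right) 1}{4} = \frac{1}{4} \left(-1\right) = - \frac{1}{4} \approx -0.25$)
$p{\left(d \right)} = \frac{361}{16}$ ($p{\left(d \right)} = \left(- \frac{1}{4} + 5\right)^{2} = \left(\frac{19}{4}\right)^{2} = \frac{361}{16}$)
$\left(-136 + p{\left(-6 \right)}\right) U{\left(7 \right)} = \left(-136 + \frac{361}{16}\right) 7 = \left(- \frac{1815}{16}\right) 7 = - \frac{12705}{16}$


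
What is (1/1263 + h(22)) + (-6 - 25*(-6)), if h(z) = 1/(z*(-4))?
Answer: 16003561/111144 ≈ 143.99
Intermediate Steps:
h(z) = -1/(4*z) (h(z) = 1/(-4*z) = -1/(4*z))
(1/1263 + h(22)) + (-6 - 25*(-6)) = (1/1263 - ¼/22) + (-6 - 25*(-6)) = (1/1263 - ¼*1/22) + (-6 + 150) = (1/1263 - 1/88) + 144 = -1175/111144 + 144 = 16003561/111144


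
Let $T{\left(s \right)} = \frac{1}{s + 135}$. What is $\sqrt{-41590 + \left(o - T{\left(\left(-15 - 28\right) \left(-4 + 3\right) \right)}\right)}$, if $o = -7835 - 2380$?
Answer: $\frac{i \sqrt{1641389798}}{178} \approx 227.61 i$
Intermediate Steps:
$T{\left(s \right)} = \frac{1}{135 + s}$
$o = -10215$ ($o = -7835 - 2380 = -10215$)
$\sqrt{-41590 + \left(o - T{\left(\left(-15 - 28\right) \left(-4 + 3\right) \right)}\right)} = \sqrt{-41590 - \left(10215 + \frac{1}{135 + \left(-15 - 28\right) \left(-4 + 3\right)}\right)} = \sqrt{-41590 - \left(10215 + \frac{1}{135 - -43}\right)} = \sqrt{-41590 - \left(10215 + \frac{1}{135 + 43}\right)} = \sqrt{-41590 - \frac{1818271}{178}} = \sqrt{- \frac{9221291}{178}} = \frac{i \sqrt{1641389798}}{178}$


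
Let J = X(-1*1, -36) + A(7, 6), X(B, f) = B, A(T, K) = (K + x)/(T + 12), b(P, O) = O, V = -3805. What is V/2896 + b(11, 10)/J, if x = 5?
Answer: -72585/2896 ≈ -25.064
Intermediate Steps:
A(T, K) = (5 + K)/(12 + T) (A(T, K) = (K + 5)/(T + 12) = (5 + K)/(12 + T))
J = -8/19 (J = -1*1 + (5 + 6)/(12 + 7) = -1 + 11/19 = -8/19 ≈ -0.42105)
V/2896 + b(11, 10)/J = -3805/2896 + 10/(-8/19) = -3805*1/2896 + 10*(-19/8) = -3805/2896 - 95/4 = -72585/2896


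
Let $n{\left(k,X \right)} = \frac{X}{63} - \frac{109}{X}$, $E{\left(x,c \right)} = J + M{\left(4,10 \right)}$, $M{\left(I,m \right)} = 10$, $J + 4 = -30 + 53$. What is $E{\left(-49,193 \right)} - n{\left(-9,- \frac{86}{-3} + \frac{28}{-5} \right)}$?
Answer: $\frac{10907489}{326970} \approx 33.359$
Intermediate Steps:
$J = 19$ ($J = -4 + \left(-30 + 53\right) = -4 + 23 = 19$)
$E{\left(x,c \right)} = 29$ ($E{\left(x,c \right)} = 19 + 10 = 29$)
$n{\left(k,X \right)} = - \frac{109}{X} + \frac{X}{63}$ ($n{\left(k,X \right)} = X \frac{1}{63} - \frac{109}{X} = \frac{X}{63} - \frac{109}{X} = - \frac{109}{X} + \frac{X}{63}$)
$E{\left(-49,193 \right)} - n{\left(-9,- \frac{86}{-3} + \frac{28}{-5} \right)} = 29 - \left(- \frac{109}{- \frac{86}{-3} + \frac{28}{-5}} + \frac{- \frac{86}{-3} + \frac{28}{-5}}{63}\right) = 29 - \left(- \frac{109}{\left(-86\right) \left(- \frac{1}{3}\right) + 28 \left(- \frac{1}{5}\right)} + \frac{\left(-86\right) \left(- \frac{1}{3}\right) + 28 \left(- \frac{1}{5}\right)}{63}\right) = 29 - \left(- \frac{109}{\frac{86}{3} - \frac{28}{5}} + \frac{\frac{86}{3} - \frac{28}{5}}{63}\right) = 29 - \left(- \frac{109}{\frac{346}{15}} + \frac{1}{63} \cdot \frac{346}{15}\right) = 29 - \left(\left(-109\right) \frac{15}{346} + \frac{346}{945}\right) = 29 - \left(- \frac{1635}{346} + \frac{346}{945}\right) = 29 - - \frac{1425359}{326970} = 29 + \frac{1425359}{326970} = \frac{10907489}{326970}$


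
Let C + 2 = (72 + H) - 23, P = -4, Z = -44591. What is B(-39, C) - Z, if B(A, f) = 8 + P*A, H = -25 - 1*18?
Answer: 44755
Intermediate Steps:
H = -43 (H = -25 - 18 = -43)
C = 4 (C = -2 + ((72 - 43) - 23) = -2 + (29 - 23) = -2 + 6 = 4)
B(A, f) = 8 - 4*A
B(-39, C) - Z = (8 - 4*(-39)) - 1*(-44591) = (8 + 156) + 44591 = 164 + 44591 = 44755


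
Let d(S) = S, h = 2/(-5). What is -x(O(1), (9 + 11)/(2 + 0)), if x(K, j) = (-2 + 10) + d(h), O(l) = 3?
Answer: -38/5 ≈ -7.6000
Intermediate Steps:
h = -⅖ (h = 2*(-⅕) = -⅖ ≈ -0.40000)
x(K, j) = 38/5 (x(K, j) = (-2 + 10) - ⅖ = 8 - ⅖ = 38/5)
-x(O(1), (9 + 11)/(2 + 0)) = -1*38/5 = -38/5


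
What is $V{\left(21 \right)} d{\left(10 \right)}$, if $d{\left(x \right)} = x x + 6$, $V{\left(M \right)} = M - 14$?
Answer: $742$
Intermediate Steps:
$V{\left(M \right)} = -14 + M$ ($V{\left(M \right)} = M - 14 = -14 + M$)
$d{\left(x \right)} = 6 + x^{2}$ ($d{\left(x \right)} = x^{2} + 6 = 6 + x^{2}$)
$V{\left(21 \right)} d{\left(10 \right)} = \left(-14 + 21\right) \left(6 + 10^{2}\right) = 7 \left(6 + 100\right) = 7 \cdot 106 = 742$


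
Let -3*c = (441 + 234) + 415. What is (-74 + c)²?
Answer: 1721344/9 ≈ 1.9126e+5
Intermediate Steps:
c = -1090/3 (c = -((441 + 234) + 415)/3 = -(675 + 415)/3 = -⅓*1090 = -1090/3 ≈ -363.33)
(-74 + c)² = (-74 - 1090/3)² = (-1312/3)² = 1721344/9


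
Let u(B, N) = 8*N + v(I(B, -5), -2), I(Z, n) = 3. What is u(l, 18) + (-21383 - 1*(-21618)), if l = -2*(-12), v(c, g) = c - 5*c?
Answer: 367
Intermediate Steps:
v(c, g) = -4*c
l = 24
u(B, N) = -12 + 8*N (u(B, N) = 8*N - 4*3 = 8*N - 12 = -12 + 8*N)
u(l, 18) + (-21383 - 1*(-21618)) = (-12 + 8*18) + (-21383 - 1*(-21618)) = (-12 + 144) + (-21383 + 21618) = 132 + 235 = 367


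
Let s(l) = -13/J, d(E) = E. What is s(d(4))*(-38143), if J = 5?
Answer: 495859/5 ≈ 99172.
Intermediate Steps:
s(l) = -13/5
s(d(4))*(-38143) = -13/5*(-38143) = 495859/5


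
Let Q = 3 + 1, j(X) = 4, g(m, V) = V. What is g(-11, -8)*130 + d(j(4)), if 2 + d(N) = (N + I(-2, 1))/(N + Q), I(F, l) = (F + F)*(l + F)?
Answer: -1041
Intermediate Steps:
I(F, l) = 2*F*(F + l) (I(F, l) = (2*F)*(F + l) = 2*F*(F + l))
Q = 4
d(N) = -1 (d(N) = -2 + (N + 2*(-2)*(-2 + 1))/(N + 4) = -2 + (N + 2*(-2)*(-1))/(4 + N) = -2 + (N + 4)/(4 + N) = -2 + (4 + N)/(4 + N) = -2 + 1 = -1)
g(-11, -8)*130 + d(j(4)) = -8*130 - 1 = -1040 - 1 = -1041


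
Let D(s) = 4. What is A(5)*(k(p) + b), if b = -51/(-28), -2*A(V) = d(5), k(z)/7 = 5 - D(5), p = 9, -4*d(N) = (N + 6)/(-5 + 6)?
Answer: 2717/224 ≈ 12.129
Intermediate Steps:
d(N) = -3/2 - N/4 (d(N) = -(N + 6)/(4*(-5 + 6)) = -(6 + N)/(4*1) = -(6 + N)/4 = -3/2 - N/4)
k(z) = 7 (k(z) = 7*(5 - 1*4) = 7*(5 - 4) = 7*1 = 7)
A(V) = 11/8 (A(V) = -(-3/2 - 1/4*5)/2 = -(-3/2 - 5/4)/2 = -1/2*(-11/4) = 11/8)
b = 51/28 (b = -51*(-1/28) = 51/28 ≈ 1.8214)
A(5)*(k(p) + b) = 11*(7 + 51/28)/8 = (11/8)*(247/28) = 2717/224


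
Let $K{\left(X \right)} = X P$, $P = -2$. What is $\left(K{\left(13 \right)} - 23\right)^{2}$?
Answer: $2401$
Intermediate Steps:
$K{\left(X \right)} = - 2 X$ ($K{\left(X \right)} = X \left(-2\right) = - 2 X$)
$\left(K{\left(13 \right)} - 23\right)^{2} = \left(\left(-2\right) 13 - 23\right)^{2} = \left(-26 - 23\right)^{2} = \left(-49\right)^{2} = 2401$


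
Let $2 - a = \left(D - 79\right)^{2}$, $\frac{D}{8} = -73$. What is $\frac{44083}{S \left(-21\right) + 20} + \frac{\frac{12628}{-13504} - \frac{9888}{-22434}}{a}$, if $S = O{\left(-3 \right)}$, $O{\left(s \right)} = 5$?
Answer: $- \frac{244598689044810829}{471630529090480} \approx -518.62$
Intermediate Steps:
$S = 5$
$D = -584$ ($D = 8 \left(-73\right) = -584$)
$a = -439567$ ($a = 2 - \left(-584 - 79\right)^{2} = 2 - \left(-663\right)^{2} = 2 - 439569 = -439567$)
$\frac{44083}{S \left(-21\right) + 20} + \frac{\frac{12628}{-13504} - \frac{9888}{-22434}}{a} = \frac{44083}{5 \left(-21\right) + 20} + \frac{\frac{12628}{-13504} - \frac{9888}{-22434}}{-439567} = \frac{44083}{-105 + 20} + \left(12628 \left(- \frac{1}{13504}\right) - - \frac{1648}{3739}\right) \left(- \frac{1}{439567}\right) = \frac{44083}{-85} + \left(- \frac{3157}{3376} + \frac{1648}{3739}\right) \left(- \frac{1}{439567}\right) = 44083 \left(- \frac{1}{85}\right) - - \frac{6240375}{5548594459888} = - \frac{44083}{85} + \frac{6240375}{5548594459888} = - \frac{244598689044810829}{471630529090480}$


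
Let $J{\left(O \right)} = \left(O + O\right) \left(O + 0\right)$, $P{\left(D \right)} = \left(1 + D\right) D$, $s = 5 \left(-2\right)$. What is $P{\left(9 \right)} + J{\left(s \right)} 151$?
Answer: $30290$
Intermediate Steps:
$s = -10$
$P{\left(D \right)} = D \left(1 + D\right)$
$J{\left(O \right)} = 2 O^{2}$ ($J{\left(O \right)} = 2 O O = 2 O^{2}$)
$P{\left(9 \right)} + J{\left(s \right)} 151 = 9 \left(1 + 9\right) + 2 \left(-10\right)^{2} \cdot 151 = 9 \cdot 10 + 2 \cdot 100 \cdot 151 = 90 + 200 \cdot 151 = 90 + 30200 = 30290$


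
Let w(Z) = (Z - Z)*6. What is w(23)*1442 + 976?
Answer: 976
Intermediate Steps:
w(Z) = 0 (w(Z) = 0*6 = 0)
w(23)*1442 + 976 = 0*1442 + 976 = 0 + 976 = 976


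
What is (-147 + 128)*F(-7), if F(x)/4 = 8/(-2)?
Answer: 304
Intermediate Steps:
F(x) = -16 (F(x) = 4*(8/(-2)) = 4*(8*(-1/2)) = 4*(-4) = -16)
(-147 + 128)*F(-7) = (-147 + 128)*(-16) = -19*(-16) = 304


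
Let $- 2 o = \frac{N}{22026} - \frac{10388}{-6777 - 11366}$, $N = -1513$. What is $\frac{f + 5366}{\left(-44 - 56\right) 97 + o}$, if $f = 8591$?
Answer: $- \frac{11154928980252}{7752785084929} \approx -1.4388$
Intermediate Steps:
$o = - \frac{201355729}{799235436}$ ($o = - \frac{- \frac{1513}{22026} - \frac{10388}{-6777 - 11366}}{2} = - \frac{\left(-1513\right) \frac{1}{22026} - \frac{10388}{-18143}}{2} = - \frac{- \frac{1513}{22026} - - \frac{10388}{18143}}{2} = - \frac{- \frac{1513}{22026} + \frac{10388}{18143}}{2} = \left(- \frac{1}{2}\right) \frac{201355729}{399617718} = - \frac{201355729}{799235436} \approx -0.25194$)
$\frac{f + 5366}{\left(-44 - 56\right) 97 + o} = \frac{8591 + 5366}{\left(-44 - 56\right) 97 - \frac{201355729}{799235436}} = \frac{13957}{\left(-100\right) 97 - \frac{201355729}{799235436}} = \frac{13957}{-9700 - \frac{201355729}{799235436}} = \frac{13957}{- \frac{7752785084929}{799235436}} = 13957 \left(- \frac{799235436}{7752785084929}\right) = - \frac{11154928980252}{7752785084929}$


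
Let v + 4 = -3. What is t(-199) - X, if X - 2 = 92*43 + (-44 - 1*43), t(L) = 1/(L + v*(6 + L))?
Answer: -4459391/1152 ≈ -3871.0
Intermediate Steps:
v = -7 (v = -4 - 3 = -7)
t(L) = 1/(-42 - 6*L) (t(L) = 1/(L - 7*(6 + L)) = 1/(L + (-42 - 7*L)) = 1/(-42 - 6*L))
X = 3871 (X = 2 + (92*43 + (-44 - 1*43)) = 2 + (3956 + (-44 - 43)) = 2 + (3956 - 87) = 2 + 3869 = 3871)
t(-199) - X = 1/(6*(-7 - 1*(-199))) - 1*3871 = 1/(6*(-7 + 199)) - 3871 = (⅙)/192 - 3871 = (⅙)*(1/192) - 3871 = 1/1152 - 3871 = -4459391/1152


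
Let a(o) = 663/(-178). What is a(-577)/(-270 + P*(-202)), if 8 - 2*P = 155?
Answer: -221/864902 ≈ -0.00025552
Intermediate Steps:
P = -147/2 (P = 4 - ½*155 = 4 - 155/2 = -147/2 ≈ -73.500)
a(o) = -663/178 (a(o) = 663*(-1/178) = -663/178)
a(-577)/(-270 + P*(-202)) = -663/(178*(-270 - 147/2*(-202))) = -663/(178*(-270 + 14847)) = -663/178/14577 = -663/178*1/14577 = -221/864902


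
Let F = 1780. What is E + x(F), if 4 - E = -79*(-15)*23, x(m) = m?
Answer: -25471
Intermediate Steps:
E = -27251 (E = 4 - (-79*(-15))*23 = 4 - 1185*23 = 4 - 1*27255 = 4 - 27255 = -27251)
E + x(F) = -27251 + 1780 = -25471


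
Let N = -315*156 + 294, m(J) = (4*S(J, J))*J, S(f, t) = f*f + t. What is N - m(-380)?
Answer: 218861554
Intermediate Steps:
S(f, t) = t + f² (S(f, t) = f² + t = t + f²)
m(J) = J*(4*J + 4*J²) (m(J) = (4*(J + J²))*J = (4*J + 4*J²)*J = J*(4*J + 4*J²))
N = -48846 (N = -49140 + 294 = -48846)
N - m(-380) = -48846 - 4*(-380)²*(1 - 380) = -48846 - 4*144400*(-379) = -48846 - 1*(-218910400) = -48846 + 218910400 = 218861554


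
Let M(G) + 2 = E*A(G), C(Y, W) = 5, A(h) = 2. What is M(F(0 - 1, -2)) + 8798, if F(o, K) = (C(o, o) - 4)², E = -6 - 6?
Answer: 8772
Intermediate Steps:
E = -12
F(o, K) = 1 (F(o, K) = (5 - 4)² = 1² = 1)
M(G) = -26 (M(G) = -2 - 12*2 = -2 - 24 = -26)
M(F(0 - 1, -2)) + 8798 = -26 + 8798 = 8772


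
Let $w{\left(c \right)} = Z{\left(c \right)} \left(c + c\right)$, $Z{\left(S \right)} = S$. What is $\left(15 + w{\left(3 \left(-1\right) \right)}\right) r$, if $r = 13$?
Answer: $429$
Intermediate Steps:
$w{\left(c \right)} = 2 c^{2}$ ($w{\left(c \right)} = c \left(c + c\right) = c 2 c = 2 c^{2}$)
$\left(15 + w{\left(3 \left(-1\right) \right)}\right) r = \left(15 + 2 \left(3 \left(-1\right)\right)^{2}\right) 13 = \left(15 + 2 \left(-3\right)^{2}\right) 13 = \left(15 + 2 \cdot 9\right) 13 = \left(15 + 18\right) 13 = 33 \cdot 13 = 429$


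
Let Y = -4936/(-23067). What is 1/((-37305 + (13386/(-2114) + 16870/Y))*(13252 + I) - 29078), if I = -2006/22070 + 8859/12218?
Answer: 351716385165880/193548722023812848390491 ≈ 1.8172e-9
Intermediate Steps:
Y = 4936/23067 (Y = -4936*(-1/23067) = 4936/23067 ≈ 0.21399)
I = 85504411/134825630 (I = -2006*1/22070 + 8859*(1/12218) = -1003/11035 + 8859/12218 = 85504411/134825630 ≈ 0.63418)
1/((-37305 + (13386/(-2114) + 16870/Y))*(13252 + I) - 29078) = 1/((-37305 + (13386/(-2114) + 16870/(4936/23067)))*(13252 + 85504411/134825630) - 29078) = 1/((-37305 + (13386*(-1/2114) + 16870*(23067/4936)))*(1786794753171/134825630) - 29078) = 1/((-37305 + (-6693/1057 + 194570145/2468))*(1786794753171/134825630) - 29078) = 1/((-37305 + 205644124941/2608676)*(1786794753171/134825630) - 29078) = 1/((108327466761/2608676)*(1786794753171/134825630) - 29078) = 1/(193558949232860701849131/351716385165880 - 29078) = 1/(193548722023812848390491/351716385165880) = 351716385165880/193548722023812848390491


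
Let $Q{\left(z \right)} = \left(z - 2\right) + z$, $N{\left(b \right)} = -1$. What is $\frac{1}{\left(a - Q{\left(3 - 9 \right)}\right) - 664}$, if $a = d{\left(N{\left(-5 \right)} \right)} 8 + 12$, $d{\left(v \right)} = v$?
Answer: $- \frac{1}{646} \approx -0.001548$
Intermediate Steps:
$Q{\left(z \right)} = -2 + 2 z$ ($Q{\left(z \right)} = \left(-2 + z\right) + z = -2 + 2 z$)
$a = 4$ ($a = \left(-1\right) 8 + 12 = -8 + 12 = 4$)
$\frac{1}{\left(a - Q{\left(3 - 9 \right)}\right) - 664} = \frac{1}{\left(4 - \left(-2 + 2 \left(3 - 9\right)\right)\right) - 664} = \frac{1}{\left(4 - \left(-2 + 2 \left(-6\right)\right)\right) - 664} = \frac{1}{\left(4 - \left(-2 - 12\right)\right) - 664} = \frac{1}{\left(4 - -14\right) - 664} = \frac{1}{\left(4 + 14\right) - 664} = \frac{1}{18 - 664} = \frac{1}{-646} = - \frac{1}{646}$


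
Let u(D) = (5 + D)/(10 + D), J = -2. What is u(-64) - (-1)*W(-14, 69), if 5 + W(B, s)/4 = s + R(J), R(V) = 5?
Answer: 14963/54 ≈ 277.09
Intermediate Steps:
W(B, s) = 4*s (W(B, s) = -20 + 4*(s + 5) = -20 + 4*(5 + s) = -20 + (20 + 4*s) = 4*s)
u(D) = (5 + D)/(10 + D)
u(-64) - (-1)*W(-14, 69) = (5 - 64)/(10 - 64) - (-1)*4*69 = -59/(-54) - (-1)*276 = -1/54*(-59) - 1*(-276) = 59/54 + 276 = 14963/54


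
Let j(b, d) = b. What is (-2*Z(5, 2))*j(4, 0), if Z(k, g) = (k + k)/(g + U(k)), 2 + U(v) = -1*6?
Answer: 40/3 ≈ 13.333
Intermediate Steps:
U(v) = -8 (U(v) = -2 - 1*6 = -2 - 6 = -8)
Z(k, g) = 2*k/(-8 + g) (Z(k, g) = (k + k)/(g - 8) = (2*k)/(-8 + g) = 2*k/(-8 + g))
(-2*Z(5, 2))*j(4, 0) = -4*5/(-8 + 2)*4 = -4*5/(-6)*4 = -4*5*(-1)/6*4 = -2*(-5/3)*4 = (10/3)*4 = 40/3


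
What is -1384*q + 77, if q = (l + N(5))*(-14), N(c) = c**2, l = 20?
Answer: 871997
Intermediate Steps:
q = -630 (q = (20 + 5**2)*(-14) = (20 + 25)*(-14) = 45*(-14) = -630)
-1384*q + 77 = -1384*(-630) + 77 = 871920 + 77 = 871997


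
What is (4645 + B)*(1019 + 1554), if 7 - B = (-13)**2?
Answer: 11534759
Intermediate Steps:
B = -162 (B = 7 - 1*(-13)**2 = 7 - 1*169 = 7 - 169 = -162)
(4645 + B)*(1019 + 1554) = (4645 - 162)*(1019 + 1554) = 4483*2573 = 11534759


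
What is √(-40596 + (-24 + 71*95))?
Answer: 5*I*√1355 ≈ 184.05*I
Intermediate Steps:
√(-40596 + (-24 + 71*95)) = √(-40596 + (-24 + 6745)) = √(-40596 + 6721) = √(-33875) = 5*I*√1355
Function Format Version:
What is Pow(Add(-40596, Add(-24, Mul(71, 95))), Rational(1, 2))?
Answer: Mul(5, I, Pow(1355, Rational(1, 2))) ≈ Mul(184.05, I)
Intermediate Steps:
Pow(Add(-40596, Add(-24, Mul(71, 95))), Rational(1, 2)) = Pow(Add(-40596, Add(-24, 6745)), Rational(1, 2)) = Pow(Add(-40596, 6721), Rational(1, 2)) = Pow(-33875, Rational(1, 2)) = Mul(5, I, Pow(1355, Rational(1, 2)))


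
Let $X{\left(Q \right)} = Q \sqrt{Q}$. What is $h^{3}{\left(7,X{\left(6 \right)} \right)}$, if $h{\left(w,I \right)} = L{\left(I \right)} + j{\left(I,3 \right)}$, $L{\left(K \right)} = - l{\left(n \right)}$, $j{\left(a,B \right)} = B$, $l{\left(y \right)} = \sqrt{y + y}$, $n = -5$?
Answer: $\left(3 - i \sqrt{10}\right)^{3} \approx -63.0 - 53.759 i$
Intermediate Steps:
$l{\left(y \right)} = \sqrt{2} \sqrt{y}$ ($l{\left(y \right)} = \sqrt{2 y} = \sqrt{2} \sqrt{y}$)
$X{\left(Q \right)} = Q^{\frac{3}{2}}$
$L{\left(K \right)} = - i \sqrt{10}$ ($L{\left(K \right)} = - \sqrt{2} \sqrt{-5} = - \sqrt{2} i \sqrt{5} = - i \sqrt{10}$)
$h{\left(w,I \right)} = 3 - i \sqrt{10}$ ($h{\left(w,I \right)} = - i \sqrt{10} + 3 = 3 - i \sqrt{10}$)
$h^{3}{\left(7,X{\left(6 \right)} \right)} = \left(3 - i \sqrt{10}\right)^{3}$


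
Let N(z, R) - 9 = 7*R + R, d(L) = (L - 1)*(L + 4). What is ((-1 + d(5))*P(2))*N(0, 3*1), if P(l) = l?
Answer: 2310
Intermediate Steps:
d(L) = (-1 + L)*(4 + L)
N(z, R) = 9 + 8*R (N(z, R) = 9 + (7*R + R) = 9 + 8*R)
((-1 + d(5))*P(2))*N(0, 3*1) = ((-1 + (-4 + 5² + 3*5))*2)*(9 + 8*(3*1)) = ((-1 + (-4 + 25 + 15))*2)*(9 + 8*3) = ((-1 + 36)*2)*(9 + 24) = (35*2)*33 = 70*33 = 2310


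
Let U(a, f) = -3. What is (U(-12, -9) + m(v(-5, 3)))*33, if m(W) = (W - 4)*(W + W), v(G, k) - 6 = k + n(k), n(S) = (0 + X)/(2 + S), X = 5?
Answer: 3861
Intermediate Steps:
n(S) = 5/(2 + S) (n(S) = (0 + 5)/(2 + S) = 5/(2 + S))
v(G, k) = 6 + k + 5/(2 + k) (v(G, k) = 6 + (k + 5/(2 + k)) = 6 + k + 5/(2 + k))
m(W) = 2*W*(-4 + W) (m(W) = (-4 + W)*(2*W) = 2*W*(-4 + W))
(U(-12, -9) + m(v(-5, 3)))*33 = (-3 + 2*((5 + (2 + 3)*(6 + 3))/(2 + 3))*(-4 + (5 + (2 + 3)*(6 + 3))/(2 + 3)))*33 = (-3 + 2*((5 + 5*9)/5)*(-4 + (5 + 5*9)/5))*33 = (-3 + 2*((5 + 45)/5)*(-4 + (5 + 45)/5))*33 = (-3 + 2*((1/5)*50)*(-4 + (1/5)*50))*33 = (-3 + 2*10*(-4 + 10))*33 = (-3 + 2*10*6)*33 = (-3 + 120)*33 = 117*33 = 3861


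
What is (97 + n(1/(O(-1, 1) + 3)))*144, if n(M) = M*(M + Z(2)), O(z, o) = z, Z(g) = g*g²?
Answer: 14580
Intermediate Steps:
Z(g) = g³
n(M) = M*(8 + M) (n(M) = M*(M + 2³) = M*(M + 8) = M*(8 + M))
(97 + n(1/(O(-1, 1) + 3)))*144 = (97 + (8 + 1/(-1 + 3))/(-1 + 3))*144 = (97 + (8 + 1/2)/2)*144 = (97 + (8 + ½)/2)*144 = (97 + (½)*(17/2))*144 = (97 + 17/4)*144 = (405/4)*144 = 14580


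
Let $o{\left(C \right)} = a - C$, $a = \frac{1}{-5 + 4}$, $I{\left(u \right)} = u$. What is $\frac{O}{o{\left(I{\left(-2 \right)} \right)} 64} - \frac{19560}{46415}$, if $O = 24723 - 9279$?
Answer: $\frac{35779071}{148528} \approx 240.89$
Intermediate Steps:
$a = -1$ ($a = \frac{1}{-1} = -1$)
$O = 15444$
$o{\left(C \right)} = -1 - C$
$\frac{O}{o{\left(I{\left(-2 \right)} \right)} 64} - \frac{19560}{46415} = \frac{15444}{\left(-1 - -2\right) 64} - \frac{19560}{46415} = \frac{15444}{\left(-1 + 2\right) 64} - \frac{3912}{9283} = \frac{15444}{1 \cdot 64} - \frac{3912}{9283} = \frac{15444}{64} - \frac{3912}{9283} = 15444 \cdot \frac{1}{64} - \frac{3912}{9283} = \frac{3861}{16} - \frac{3912}{9283} = \frac{35779071}{148528}$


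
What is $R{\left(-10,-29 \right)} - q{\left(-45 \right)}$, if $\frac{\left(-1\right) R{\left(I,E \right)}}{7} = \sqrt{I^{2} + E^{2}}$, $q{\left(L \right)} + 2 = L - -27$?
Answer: $20 - 7 \sqrt{941} \approx -194.73$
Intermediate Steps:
$q{\left(L \right)} = 25 + L$ ($q{\left(L \right)} = -2 + \left(L - -27\right) = -2 + \left(L + 27\right) = -2 + \left(27 + L\right) = 25 + L$)
$R{\left(I,E \right)} = - 7 \sqrt{E^{2} + I^{2}}$ ($R{\left(I,E \right)} = - 7 \sqrt{I^{2} + E^{2}} = - 7 \sqrt{E^{2} + I^{2}}$)
$R{\left(-10,-29 \right)} - q{\left(-45 \right)} = - 7 \sqrt{\left(-29\right)^{2} + \left(-10\right)^{2}} - \left(25 - 45\right) = - 7 \sqrt{841 + 100} - -20 = - 7 \sqrt{941} + 20 = 20 - 7 \sqrt{941}$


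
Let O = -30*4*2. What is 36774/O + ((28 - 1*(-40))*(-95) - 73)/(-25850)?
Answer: -336539/2200 ≈ -152.97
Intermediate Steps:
O = -240 (O = -120*2 = -240)
36774/O + ((28 - 1*(-40))*(-95) - 73)/(-25850) = 36774/(-240) + ((28 - 1*(-40))*(-95) - 73)/(-25850) = 36774*(-1/240) + ((28 + 40)*(-95) - 73)*(-1/25850) = -6129/40 + (68*(-95) - 73)*(-1/25850) = -6129/40 + (-6460 - 73)*(-1/25850) = -6129/40 - 6533*(-1/25850) = -6129/40 + 139/550 = -336539/2200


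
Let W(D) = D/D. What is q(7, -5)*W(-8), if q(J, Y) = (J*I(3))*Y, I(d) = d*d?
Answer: -315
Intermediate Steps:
I(d) = d²
W(D) = 1
q(J, Y) = 9*J*Y (q(J, Y) = (J*3²)*Y = (J*9)*Y = (9*J)*Y = 9*J*Y)
q(7, -5)*W(-8) = (9*7*(-5))*1 = -315*1 = -315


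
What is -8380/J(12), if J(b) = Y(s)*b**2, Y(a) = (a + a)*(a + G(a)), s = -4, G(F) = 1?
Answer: -2095/864 ≈ -2.4248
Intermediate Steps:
Y(a) = 2*a*(1 + a) (Y(a) = (a + a)*(a + 1) = (2*a)*(1 + a) = 2*a*(1 + a))
J(b) = 24*b**2 (J(b) = (2*(-4)*(1 - 4))*b**2 = (2*(-4)*(-3))*b**2 = 24*b**2)
-8380/J(12) = -8380/(24*12**2) = -8380/(24*144) = -8380/3456 = -8380*1/3456 = -2095/864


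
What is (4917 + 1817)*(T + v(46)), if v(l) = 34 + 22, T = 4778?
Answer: 32552156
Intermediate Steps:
v(l) = 56
(4917 + 1817)*(T + v(46)) = (4917 + 1817)*(4778 + 56) = 6734*4834 = 32552156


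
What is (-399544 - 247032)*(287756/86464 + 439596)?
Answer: -54857234399975/193 ≈ -2.8423e+11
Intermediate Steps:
(-399544 - 247032)*(287756/86464 + 439596) = -646576*(287756*(1/86464) + 439596) = -646576*(10277/3088 + 439596) = -646576*1357482725/3088 = -54857234399975/193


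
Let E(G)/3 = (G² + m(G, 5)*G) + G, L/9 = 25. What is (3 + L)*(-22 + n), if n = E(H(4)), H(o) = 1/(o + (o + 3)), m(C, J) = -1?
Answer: -606252/121 ≈ -5010.3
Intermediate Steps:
L = 225 (L = 9*25 = 225)
H(o) = 1/(3 + 2*o) (H(o) = 1/(o + (3 + o)) = 1/(3 + 2*o))
E(G) = 3*G² (E(G) = 3*((G² - G) + G) = 3*G²)
n = 3/121 (n = 3*(1/(3 + 2*4))² = 3*(1/(3 + 8))² = 3*(1/11)² = 3*(1/121) = 3/121 ≈ 0.024793)
(3 + L)*(-22 + n) = (3 + 225)*(-22 + 3/121) = 228*(-2659/121) = -606252/121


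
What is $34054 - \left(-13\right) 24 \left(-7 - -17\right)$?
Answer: $37174$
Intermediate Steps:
$34054 - \left(-13\right) 24 \left(-7 - -17\right) = 34054 - - 312 \left(-7 + 17\right) = 34054 - \left(-312\right) 10 = 34054 - -3120 = 34054 + 3120 = 37174$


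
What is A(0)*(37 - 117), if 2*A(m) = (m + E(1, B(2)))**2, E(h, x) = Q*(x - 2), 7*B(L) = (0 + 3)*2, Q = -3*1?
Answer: -23040/49 ≈ -470.20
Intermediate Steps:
Q = -3
B(L) = 6/7 (B(L) = ((0 + 3)*2)/7 = (3*2)/7 = (1/7)*6 = 6/7)
E(h, x) = 6 - 3*x (E(h, x) = -3*(x - 2) = -3*(-2 + x) = 6 - 3*x)
A(m) = (24/7 + m)**2/2 (A(m) = (m + (6 - 3*6/7))**2/2 = (m + (6 - 18/7))**2/2 = (m + 24/7)**2/2 = (24/7 + m)**2/2)
A(0)*(37 - 117) = ((24 + 7*0)**2/98)*(37 - 117) = ((24 + 0)**2/98)*(-80) = ((1/98)*24**2)*(-80) = ((1/98)*576)*(-80) = (288/49)*(-80) = -23040/49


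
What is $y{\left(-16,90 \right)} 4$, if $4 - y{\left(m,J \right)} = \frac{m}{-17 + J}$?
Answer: $\frac{1232}{73} \approx 16.877$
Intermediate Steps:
$y{\left(m,J \right)} = 4 - \frac{m}{-17 + J}$
$y{\left(-16,90 \right)} 4 = \frac{-68 - -16 + 4 \cdot 90}{-17 + 90} \cdot 4 = \frac{-68 + 16 + 360}{73} \cdot 4 = \frac{1}{73} \cdot 308 \cdot 4 = \frac{308}{73} \cdot 4 = \frac{1232}{73}$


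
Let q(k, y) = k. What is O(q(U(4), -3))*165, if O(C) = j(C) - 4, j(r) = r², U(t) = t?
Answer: 1980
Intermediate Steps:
O(C) = -4 + C² (O(C) = C² - 4 = -4 + C²)
O(q(U(4), -3))*165 = (-4 + 4²)*165 = (-4 + 16)*165 = 12*165 = 1980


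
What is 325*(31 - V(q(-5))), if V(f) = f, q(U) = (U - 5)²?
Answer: -22425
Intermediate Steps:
q(U) = (-5 + U)²
325*(31 - V(q(-5))) = 325*(31 - (-5 - 5)²) = 325*(31 - 1*(-10)²) = 325*(31 - 1*100) = 325*(31 - 100) = 325*(-69) = -22425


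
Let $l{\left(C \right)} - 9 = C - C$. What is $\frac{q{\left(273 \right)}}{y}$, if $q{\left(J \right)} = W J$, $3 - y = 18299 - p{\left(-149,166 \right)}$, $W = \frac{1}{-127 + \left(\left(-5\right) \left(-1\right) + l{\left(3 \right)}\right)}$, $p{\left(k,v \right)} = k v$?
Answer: $\frac{21}{374030} \approx 5.6145 \cdot 10^{-5}$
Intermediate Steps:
$l{\left(C \right)} = 9$ ($l{\left(C \right)} = 9 + \left(C - C\right) = 9 + 0 = 9$)
$W = - \frac{1}{113}$ ($W = \frac{1}{-127 + \left(\left(-5\right) \left(-1\right) + 9\right)} = \frac{1}{-127 + \left(5 + 9\right)} = \frac{1}{-127 + 14} = \frac{1}{-113} = - \frac{1}{113} \approx -0.0088496$)
$y = -43030$ ($y = 3 - \left(18299 - \left(-149\right) 166\right) = 3 - \left(18299 - -24734\right) = 3 - \left(18299 + 24734\right) = 3 - 43033 = -43030$)
$q{\left(J \right)} = - \frac{J}{113}$
$\frac{q{\left(273 \right)}}{y} = \frac{\left(- \frac{1}{113}\right) 273}{-43030} = \left(- \frac{273}{113}\right) \left(- \frac{1}{43030}\right) = \frac{21}{374030}$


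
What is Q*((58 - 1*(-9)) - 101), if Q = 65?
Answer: -2210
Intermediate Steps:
Q*((58 - 1*(-9)) - 101) = 65*((58 - 1*(-9)) - 101) = 65*((58 + 9) - 101) = 65*(67 - 101) = 65*(-34) = -2210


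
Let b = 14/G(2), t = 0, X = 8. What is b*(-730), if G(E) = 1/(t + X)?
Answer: -81760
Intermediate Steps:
G(E) = 1/8 (G(E) = 1/(0 + 8) = 1/8)
b = 112 (b = 14/(1/8) = 14*8 = 112)
b*(-730) = 112*(-730) = -81760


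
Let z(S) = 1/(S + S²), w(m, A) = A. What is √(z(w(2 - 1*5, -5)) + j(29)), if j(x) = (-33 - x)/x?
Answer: I*√175595/290 ≈ 1.445*I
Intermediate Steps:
j(x) = (-33 - x)/x
√(z(w(2 - 1*5, -5)) + j(29)) = √(1/((-5)*(1 - 5)) + (-33 - 1*29)/29) = √(-⅕/(-4) + (-33 - 29)/29) = √(-⅕*(-¼) + (1/29)*(-62)) = √(1/20 - 62/29) = √(-1211/580) = I*√175595/290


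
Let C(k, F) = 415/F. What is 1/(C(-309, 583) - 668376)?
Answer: -583/389662793 ≈ -1.4962e-6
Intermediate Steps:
1/(C(-309, 583) - 668376) = 1/(415/583 - 668376) = 1/(-389662793/583) = -583/389662793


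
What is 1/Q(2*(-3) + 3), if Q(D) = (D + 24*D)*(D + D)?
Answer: 1/450 ≈ 0.0022222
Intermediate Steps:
Q(D) = 50*D² (Q(D) = (25*D)*(2*D) = 50*D²)
1/Q(2*(-3) + 3) = 1/(50*(2*(-3) + 3)²) = 1/(50*(-6 + 3)²) = 1/(50*(-3)²) = 1/(50*9) = 1/450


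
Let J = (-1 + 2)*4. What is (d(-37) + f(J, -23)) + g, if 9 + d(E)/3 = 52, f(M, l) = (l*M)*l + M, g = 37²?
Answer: 3618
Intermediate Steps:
J = 4 (J = 1*4 = 4)
g = 1369
f(M, l) = M + M*l² (f(M, l) = (M*l)*l + M = M*l² + M = M + M*l²)
d(E) = 129 (d(E) = -27 + 3*52 = -27 + 156 = 129)
(d(-37) + f(J, -23)) + g = (129 + 4*(1 + (-23)²)) + 1369 = (129 + 4*(1 + 529)) + 1369 = (129 + 4*530) + 1369 = (129 + 2120) + 1369 = 2249 + 1369 = 3618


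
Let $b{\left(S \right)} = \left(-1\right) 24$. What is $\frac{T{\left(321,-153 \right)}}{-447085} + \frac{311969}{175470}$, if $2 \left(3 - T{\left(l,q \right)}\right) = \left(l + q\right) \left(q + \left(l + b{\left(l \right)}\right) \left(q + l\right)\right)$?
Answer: $\frac{174532417519}{15690000990} \approx 11.124$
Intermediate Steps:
$b{\left(S \right)} = -24$
$T{\left(l,q \right)} = 3 - \frac{\left(l + q\right) \left(q + \left(-24 + l\right) \left(l + q\right)\right)}{2}$ ($T{\left(l,q \right)} = 3 - \frac{\left(l + q\right) \left(q + \left(l - 24\right) \left(q + l\right)\right)}{2} = 3 - \frac{\left(l + q\right) \left(q + \left(-24 + l\right) \left(l + q\right)\right)}{2}$)
$\frac{T{\left(321,-153 \right)}}{-447085} + \frac{311969}{175470} = \frac{3 + 12 \cdot 321^{2} - \frac{321^{3}}{2} + \frac{23 \left(-153\right)^{2}}{2} - - 153 \cdot 321^{2} - \frac{321 \left(-153\right)^{2}}{2} + \frac{47}{2} \cdot 321 \left(-153\right)}{-447085} + \frac{311969}{175470} = \left(3 + 12 \cdot 103041 - \frac{33076161}{2} + \frac{23}{2} \cdot 23409 - \left(-153\right) 103041 - \frac{321}{2} \cdot 23409 - \frac{2308311}{2}\right) \left(- \frac{1}{447085}\right) + 311969 \cdot \frac{1}{175470} = \left(3 + 1236492 - \frac{33076161}{2} + \frac{538407}{2} + 15765273 - \frac{7514289}{2} - \frac{2308311}{2}\right) \left(- \frac{1}{447085}\right) + \frac{311969}{175470} = \left(-4178409\right) \left(- \frac{1}{447085}\right) + \frac{311969}{175470} = \frac{4178409}{447085} + \frac{311969}{175470} = \frac{174532417519}{15690000990}$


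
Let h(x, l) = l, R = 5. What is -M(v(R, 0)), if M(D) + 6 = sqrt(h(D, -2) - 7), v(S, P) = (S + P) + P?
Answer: 6 - 3*I ≈ 6.0 - 3.0*I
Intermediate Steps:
v(S, P) = S + 2*P (v(S, P) = (P + S) + P = S + 2*P)
M(D) = -6 + 3*I (M(D) = -6 + sqrt(-2 - 7) = -6 + sqrt(-9) = -6 + 3*I)
-M(v(R, 0)) = -(-6 + 3*I) = 6 - 3*I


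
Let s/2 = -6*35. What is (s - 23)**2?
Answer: 196249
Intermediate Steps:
s = -420 (s = 2*(-6*35) = 2*(-210) = -420)
(s - 23)**2 = (-420 - 23)**2 = (-443)**2 = 196249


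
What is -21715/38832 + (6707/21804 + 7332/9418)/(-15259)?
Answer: -945156108777459/1689966886437488 ≈ -0.55927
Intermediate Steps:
-21715/38832 + (6707/21804 + 7332/9418)/(-15259) = -21715*1/38832 + (6707*(1/21804) + 7332*(1/9418))*(-1/15259) = -21715/38832 + (6707/21804 + 3666/4709)*(-1/15259) = -21715/38832 + (111516727/102675036)*(-1/15259) = -21715/38832 - 111516727/1566718374324 = -945156108777459/1689966886437488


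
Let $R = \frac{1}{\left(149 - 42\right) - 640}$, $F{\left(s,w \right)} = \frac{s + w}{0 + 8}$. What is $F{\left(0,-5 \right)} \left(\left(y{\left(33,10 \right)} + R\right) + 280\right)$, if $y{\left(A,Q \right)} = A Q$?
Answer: $- \frac{1625645}{4264} \approx -381.25$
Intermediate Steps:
$F{\left(s,w \right)} = \frac{s}{8} + \frac{w}{8}$ ($F{\left(s,w \right)} = \frac{s + w}{8} = \left(s + w\right) \frac{1}{8} = \frac{s}{8} + \frac{w}{8}$)
$R = - \frac{1}{533}$ ($R = \frac{1}{\left(149 - 42\right) - 640} = \frac{1}{107 - 640} = \frac{1}{-533} = - \frac{1}{533} \approx -0.0018762$)
$F{\left(0,-5 \right)} \left(\left(y{\left(33,10 \right)} + R\right) + 280\right) = \left(\frac{1}{8} \cdot 0 + \frac{1}{8} \left(-5\right)\right) \left(\left(33 \cdot 10 - \frac{1}{533}\right) + 280\right) = \left(0 - \frac{5}{8}\right) \left(\left(330 - \frac{1}{533}\right) + 280\right) = - \frac{5 \left(\frac{175889}{533} + 280\right)}{8} = \left(- \frac{5}{8}\right) \frac{325129}{533} = - \frac{1625645}{4264}$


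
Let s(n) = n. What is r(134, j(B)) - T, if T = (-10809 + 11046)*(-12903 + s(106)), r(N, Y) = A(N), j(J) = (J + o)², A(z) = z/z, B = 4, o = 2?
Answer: 3032890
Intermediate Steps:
A(z) = 1
j(J) = (2 + J)² (j(J) = (J + 2)² = (2 + J)²)
r(N, Y) = 1
T = -3032889 (T = (-10809 + 11046)*(-12903 + 106) = 237*(-12797) = -3032889)
r(134, j(B)) - T = 1 - 1*(-3032889) = 1 + 3032889 = 3032890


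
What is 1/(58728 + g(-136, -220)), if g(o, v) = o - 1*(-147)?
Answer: 1/58739 ≈ 1.7024e-5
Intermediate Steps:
g(o, v) = 147 + o (g(o, v) = o + 147 = 147 + o)
1/(58728 + g(-136, -220)) = 1/(58728 + (147 - 136)) = 1/(58728 + 11) = 1/58739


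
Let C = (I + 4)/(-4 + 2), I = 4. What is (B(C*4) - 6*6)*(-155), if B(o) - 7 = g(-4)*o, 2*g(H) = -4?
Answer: -465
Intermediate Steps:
g(H) = -2 (g(H) = (1/2)*(-4) = -2)
C = -4 (C = (4 + 4)/(-4 + 2) = 8/(-2) = 8*(-1/2) = -4)
B(o) = 7 - 2*o
(B(C*4) - 6*6)*(-155) = ((7 - (-8)*4) - 6*6)*(-155) = ((7 - 2*(-16)) - 36)*(-155) = ((7 + 32) - 36)*(-155) = (39 - 36)*(-155) = 3*(-155) = -465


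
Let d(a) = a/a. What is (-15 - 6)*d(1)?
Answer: -21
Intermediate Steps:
d(a) = 1
(-15 - 6)*d(1) = (-15 - 6)*1 = -21*1 = -21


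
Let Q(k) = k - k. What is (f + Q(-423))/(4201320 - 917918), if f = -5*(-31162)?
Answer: 77905/1641701 ≈ 0.047454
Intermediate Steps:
f = 155810
Q(k) = 0
(f + Q(-423))/(4201320 - 917918) = (155810 + 0)/(4201320 - 917918) = 155810/3283402 = 155810*(1/3283402) = 77905/1641701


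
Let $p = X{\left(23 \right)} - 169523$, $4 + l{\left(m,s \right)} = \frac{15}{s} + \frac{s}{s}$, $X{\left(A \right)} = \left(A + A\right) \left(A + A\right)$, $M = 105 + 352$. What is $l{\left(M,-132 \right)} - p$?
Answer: $\frac{7365771}{44} \approx 1.674 \cdot 10^{5}$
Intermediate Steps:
$M = 457$
$X{\left(A \right)} = 4 A^{2}$ ($X{\left(A \right)} = 2 A 2 A = 4 A^{2}$)
$l{\left(m,s \right)} = -3 + \frac{15}{s}$ ($l{\left(m,s \right)} = -4 + \left(\frac{15}{s} + \frac{s}{s}\right) = -4 + \left(\frac{15}{s} + 1\right) = -4 + \left(1 + \frac{15}{s}\right) = -3 + \frac{15}{s}$)
$p = -167407$ ($p = 4 \cdot 23^{2} - 169523 = 4 \cdot 529 - 169523 = 2116 - 169523 = -167407$)
$l{\left(M,-132 \right)} - p = \left(-3 + \frac{15}{-132}\right) - -167407 = \left(-3 + 15 \left(- \frac{1}{132}\right)\right) + 167407 = \left(-3 - \frac{5}{44}\right) + 167407 = - \frac{137}{44} + 167407 = \frac{7365771}{44}$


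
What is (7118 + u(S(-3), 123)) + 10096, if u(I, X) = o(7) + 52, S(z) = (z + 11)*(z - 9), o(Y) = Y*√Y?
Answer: 17266 + 7*√7 ≈ 17285.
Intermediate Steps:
o(Y) = Y^(3/2)
S(z) = (-9 + z)*(11 + z) (S(z) = (11 + z)*(-9 + z) = (-9 + z)*(11 + z))
u(I, X) = 52 + 7*√7 (u(I, X) = 7^(3/2) + 52 = 7*√7 + 52 = 52 + 7*√7)
(7118 + u(S(-3), 123)) + 10096 = (7118 + (52 + 7*√7)) + 10096 = (7170 + 7*√7) + 10096 = 17266 + 7*√7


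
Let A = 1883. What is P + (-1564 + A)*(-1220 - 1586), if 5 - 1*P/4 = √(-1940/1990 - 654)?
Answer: -895094 - 56*I*√132335/199 ≈ -8.9509e+5 - 102.37*I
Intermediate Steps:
P = 20 - 56*I*√132335/199 (P = 20 - 4*√(-1940/1990 - 654) = 20 - 4*√(-1940*1/1990 - 654) = 20 - 4*√(-194/199 - 654) = 20 - 56*I*√132335/199 ≈ 20.0 - 102.37*I)
P + (-1564 + A)*(-1220 - 1586) = (20 - 56*I*√132335/199) + (-1564 + 1883)*(-1220 - 1586) = (20 - 56*I*√132335/199) + 319*(-2806) = (20 - 56*I*√132335/199) - 895114 = -895094 - 56*I*√132335/199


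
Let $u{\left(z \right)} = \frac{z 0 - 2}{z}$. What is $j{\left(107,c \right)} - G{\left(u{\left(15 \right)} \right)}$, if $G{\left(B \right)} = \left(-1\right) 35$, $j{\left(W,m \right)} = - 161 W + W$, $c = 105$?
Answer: $-17085$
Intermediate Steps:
$u{\left(z \right)} = - \frac{2}{z}$ ($u{\left(z \right)} = \frac{0 - 2}{z} = - \frac{2}{z}$)
$j{\left(W,m \right)} = - 160 W$
$G{\left(B \right)} = -35$
$j{\left(107,c \right)} - G{\left(u{\left(15 \right)} \right)} = \left(-160\right) 107 - -35 = -17120 + 35 = -17085$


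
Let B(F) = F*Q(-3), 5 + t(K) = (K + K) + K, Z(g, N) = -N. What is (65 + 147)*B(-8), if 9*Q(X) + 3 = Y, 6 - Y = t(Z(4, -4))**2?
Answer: 78016/9 ≈ 8668.4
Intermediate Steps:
t(K) = -5 + 3*K (t(K) = -5 + ((K + K) + K) = -5 + (2*K + K) = -5 + 3*K)
Y = -43 (Y = 6 - (-5 + 3*(-1*(-4)))**2 = 6 - (-5 + 3*4)**2 = 6 - (-5 + 12)**2 = 6 - 1*7**2 = 6 - 1*49 = 6 - 49 = -43)
Q(X) = -46/9 (Q(X) = -1/3 + (1/9)*(-43) = -1/3 - 43/9 = -46/9)
B(F) = -46*F/9 (B(F) = F*(-46/9) = -46*F/9)
(65 + 147)*B(-8) = (65 + 147)*(-46/9*(-8)) = 212*(368/9) = 78016/9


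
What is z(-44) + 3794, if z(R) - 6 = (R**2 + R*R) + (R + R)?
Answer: 7584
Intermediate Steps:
z(R) = 6 + 2*R + 2*R**2 (z(R) = 6 + ((R**2 + R*R) + (R + R)) = 6 + ((R**2 + R**2) + 2*R) = 6 + (2*R**2 + 2*R) = 6 + (2*R + 2*R**2) = 6 + 2*R + 2*R**2)
z(-44) + 3794 = (6 + 2*(-44) + 2*(-44)**2) + 3794 = (6 - 88 + 2*1936) + 3794 = (6 - 88 + 3872) + 3794 = 3790 + 3794 = 7584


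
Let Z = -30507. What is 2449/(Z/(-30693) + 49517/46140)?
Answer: 1156070874660/975806087 ≈ 1184.7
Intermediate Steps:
2449/(Z/(-30693) + 49517/46140) = 2449/(-30507/(-30693) + 49517/46140) = 2449/(-30507*(-1/30693) + 49517*(1/46140)) = 2449/(10169/10231 + 49517/46140) = 2449/(975806087/472058340) = 2449*(472058340/975806087) = 1156070874660/975806087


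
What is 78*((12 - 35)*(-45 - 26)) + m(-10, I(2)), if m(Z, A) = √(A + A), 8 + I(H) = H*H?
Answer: 127374 + 2*I*√2 ≈ 1.2737e+5 + 2.8284*I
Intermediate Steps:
I(H) = -8 + H² (I(H) = -8 + H*H = -8 + H²)
m(Z, A) = √2*√A (m(Z, A) = √(2*A) = √2*√A)
78*((12 - 35)*(-45 - 26)) + m(-10, I(2)) = 78*((12 - 35)*(-45 - 26)) + √2*√(-8 + 2²) = 78*(-23*(-71)) + √2*√(-8 + 4) = 78*1633 + √2*√(-4) = 127374 + √2*(2*I) = 127374 + 2*I*√2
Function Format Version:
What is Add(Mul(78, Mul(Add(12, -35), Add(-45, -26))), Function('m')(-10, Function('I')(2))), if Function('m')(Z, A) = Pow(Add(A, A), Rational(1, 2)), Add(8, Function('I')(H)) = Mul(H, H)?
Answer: Add(127374, Mul(2, I, Pow(2, Rational(1, 2)))) ≈ Add(1.2737e+5, Mul(2.8284, I))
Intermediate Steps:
Function('I')(H) = Add(-8, Pow(H, 2)) (Function('I')(H) = Add(-8, Mul(H, H)) = Add(-8, Pow(H, 2)))
Function('m')(Z, A) = Mul(Pow(2, Rational(1, 2)), Pow(A, Rational(1, 2))) (Function('m')(Z, A) = Pow(Mul(2, A), Rational(1, 2)) = Mul(Pow(2, Rational(1, 2)), Pow(A, Rational(1, 2))))
Add(Mul(78, Mul(Add(12, -35), Add(-45, -26))), Function('m')(-10, Function('I')(2))) = Add(Mul(78, Mul(Add(12, -35), Add(-45, -26))), Mul(Pow(2, Rational(1, 2)), Pow(Add(-8, Pow(2, 2)), Rational(1, 2)))) = Add(Mul(78, Mul(-23, -71)), Mul(Pow(2, Rational(1, 2)), Pow(Add(-8, 4), Rational(1, 2)))) = Add(Mul(78, 1633), Mul(Pow(2, Rational(1, 2)), Pow(-4, Rational(1, 2)))) = Add(127374, Mul(Pow(2, Rational(1, 2)), Mul(2, I))) = Add(127374, Mul(2, I, Pow(2, Rational(1, 2))))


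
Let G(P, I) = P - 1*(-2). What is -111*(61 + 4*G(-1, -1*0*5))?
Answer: -7215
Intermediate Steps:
G(P, I) = 2 + P (G(P, I) = P + 2 = 2 + P)
-111*(61 + 4*G(-1, -1*0*5)) = -111*(61 + 4*(2 - 1)) = -111*(61 + 4*1) = -111*(61 + 4) = -111*65 = -7215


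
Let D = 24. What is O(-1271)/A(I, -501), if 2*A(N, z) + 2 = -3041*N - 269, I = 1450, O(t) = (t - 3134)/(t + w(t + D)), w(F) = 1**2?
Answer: -881/560034567 ≈ -1.5731e-6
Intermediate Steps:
w(F) = 1
O(t) = (-3134 + t)/(1 + t) (O(t) = (t - 3134)/(t + 1) = (-3134 + t)/(1 + t))
A(N, z) = -271/2 - 3041*N/2 (A(N, z) = -1 + (-3041*N - 269)/2 = -1 + (-269 - 3041*N)/2 = -1 + (-269/2 - 3041*N/2) = -271/2 - 3041*N/2)
O(-1271)/A(I, -501) = ((-3134 - 1271)/(1 - 1271))/(-271/2 - 3041/2*1450) = (-4405/(-1270))/(-271/2 - 2204725) = (-1/1270*(-4405))/(-4409721/2) = (881/254)*(-2/4409721) = -881/560034567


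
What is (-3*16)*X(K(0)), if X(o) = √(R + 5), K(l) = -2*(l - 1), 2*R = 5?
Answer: -24*√30 ≈ -131.45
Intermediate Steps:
R = 5/2 (R = (½)*5 = 5/2 ≈ 2.5000)
K(l) = 2 - 2*l (K(l) = -2*(-1 + l) = 2 - 2*l)
X(o) = √30/2 (X(o) = √(5/2 + 5) = √(15/2) = √30/2)
(-3*16)*X(K(0)) = (-3*16)*(√30/2) = -24*√30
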